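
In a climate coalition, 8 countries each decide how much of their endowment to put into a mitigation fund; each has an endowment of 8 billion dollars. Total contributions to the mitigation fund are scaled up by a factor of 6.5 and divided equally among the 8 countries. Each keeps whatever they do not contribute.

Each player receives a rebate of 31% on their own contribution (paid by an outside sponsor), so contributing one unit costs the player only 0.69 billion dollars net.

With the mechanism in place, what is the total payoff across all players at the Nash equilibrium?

Under the mechanism each unit contributed yields (6.5/8) / 0.69 = 1.1775 back to its contributor per unit of net cost, which exceeds 1, making full contribution the dominant choice for everyone.
At the Nash equilibrium everyone contributes 8. Group total payoff = 8 × (8 × 0.31 + 6.5 × 8) = 435.84.

435.84 billion dollars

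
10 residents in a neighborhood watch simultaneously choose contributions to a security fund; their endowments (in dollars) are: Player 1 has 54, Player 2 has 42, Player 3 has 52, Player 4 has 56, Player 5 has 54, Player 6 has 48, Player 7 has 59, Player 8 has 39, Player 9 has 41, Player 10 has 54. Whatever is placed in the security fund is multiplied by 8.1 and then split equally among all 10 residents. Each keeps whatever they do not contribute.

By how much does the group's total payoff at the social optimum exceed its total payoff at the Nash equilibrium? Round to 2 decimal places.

The private return per contributed unit is 8.1/10 = 0.8100 < 1 for every player regardless of endowment, so the Nash equilibrium is zero contribution and the group total is Σ E_j = 54 + 42 + 52 + 56 + 54 + 48 + 59 + 39 + 41 + 54 = 499.
Each contributed unit returns 8.100 to the group, so the social optimum is full contribution by everyone: group total = 8.100 × 499 = 4041.90.
Efficiency loss = (8.100 − 1) × 499 = 3542.90.

3542.90 dollars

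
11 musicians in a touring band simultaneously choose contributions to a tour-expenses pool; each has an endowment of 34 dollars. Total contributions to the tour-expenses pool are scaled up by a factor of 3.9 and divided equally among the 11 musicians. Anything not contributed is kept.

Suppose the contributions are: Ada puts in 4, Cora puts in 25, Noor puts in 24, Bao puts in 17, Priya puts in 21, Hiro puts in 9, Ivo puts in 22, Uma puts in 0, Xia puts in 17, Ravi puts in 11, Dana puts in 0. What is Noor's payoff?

63.18 dollars

Total contributed: 4 + 25 + 24 + 17 + 21 + 9 + 22 + 0 + 17 + 11 + 0 = 150.
Each receives 3.9 × 150 / 11 = 53.18 from the tour-expenses pool.
Noor keeps 34 − 24 = 10, so Noor's payoff is 10 + 53.18 = 63.18.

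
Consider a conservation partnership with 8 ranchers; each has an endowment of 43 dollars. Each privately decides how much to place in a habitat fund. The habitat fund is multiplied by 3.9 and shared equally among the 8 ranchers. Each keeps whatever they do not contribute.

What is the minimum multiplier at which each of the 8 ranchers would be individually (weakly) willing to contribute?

A contributed unit returns (multiplier)/8 to its contributor.
This reaches 1 exactly when the multiplier is 8.

8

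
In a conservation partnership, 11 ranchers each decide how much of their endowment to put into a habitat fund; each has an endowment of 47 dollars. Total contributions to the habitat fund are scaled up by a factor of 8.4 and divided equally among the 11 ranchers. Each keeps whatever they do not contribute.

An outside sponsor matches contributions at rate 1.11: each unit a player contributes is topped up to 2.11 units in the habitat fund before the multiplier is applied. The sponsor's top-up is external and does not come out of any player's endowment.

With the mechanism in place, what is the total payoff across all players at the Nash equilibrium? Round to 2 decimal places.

9163.31 dollars

With the mechanism, a contributed unit returns 8.4 × 2.11 / 11 = 1.6113 per unit of net cost to the contributor — now above 1 — so contributing fully is weakly dominant for every player.
So the Nash equilibrium is full contribution by all 11; the group earns 8.4 × 2.11 × 517 = 9163.31.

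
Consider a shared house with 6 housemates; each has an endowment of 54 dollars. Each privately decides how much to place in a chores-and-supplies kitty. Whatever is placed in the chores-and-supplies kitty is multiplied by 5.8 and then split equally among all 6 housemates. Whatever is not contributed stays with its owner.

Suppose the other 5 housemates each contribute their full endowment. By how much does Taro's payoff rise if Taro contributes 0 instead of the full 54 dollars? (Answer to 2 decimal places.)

1.80 dollars

Switching from a contribution of 54 to 0 lets Taro keep an extra 54 dollars, but lowers the chores-and-supplies kitty by 54, which costs Taro their own share of that drop: 5.8/6 × 54 = 52.20.
Net gain = 54 − 52.20 = 1.80. The private return per contributed unit (0.9667) is below 1, so free-riding is indeed the best response regardless of what the others do.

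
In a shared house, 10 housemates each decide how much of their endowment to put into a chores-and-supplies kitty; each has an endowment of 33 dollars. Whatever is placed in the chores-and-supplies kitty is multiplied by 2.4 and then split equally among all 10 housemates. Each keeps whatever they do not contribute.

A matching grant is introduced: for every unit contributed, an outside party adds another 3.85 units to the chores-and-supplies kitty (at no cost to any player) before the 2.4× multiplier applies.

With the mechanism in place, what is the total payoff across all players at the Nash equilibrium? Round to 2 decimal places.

3841.20 dollars

The effective private return per unit is now 2.4 × 4.85 / 10 = 1.1640 > 1, so every player's dominant strategy flips to full contribution.
At the Nash equilibrium everyone contributes 33. Group total payoff = 2.4 × 4.85 × 330 = 3841.20.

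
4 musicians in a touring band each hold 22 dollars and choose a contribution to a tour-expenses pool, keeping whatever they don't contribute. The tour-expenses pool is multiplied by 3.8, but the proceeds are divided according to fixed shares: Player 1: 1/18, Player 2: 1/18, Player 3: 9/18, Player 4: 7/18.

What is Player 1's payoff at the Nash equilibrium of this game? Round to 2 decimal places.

31.29 dollars

For player j, contributing a unit is worthwhile iff 3.8 × (j's share) ≥ 1, i.e. iff j's share is at least 0.2632.
The shares above 0.2632 belong to Player 3 and Player 4, contributing 22 each; the remaining 2 contribute 0. Total contributed: 44.
Player 1 keeps 22 and receives 3.8 × 44 × 1/18 = 9.29 from the tour-expenses pool, for a payoff of 31.29.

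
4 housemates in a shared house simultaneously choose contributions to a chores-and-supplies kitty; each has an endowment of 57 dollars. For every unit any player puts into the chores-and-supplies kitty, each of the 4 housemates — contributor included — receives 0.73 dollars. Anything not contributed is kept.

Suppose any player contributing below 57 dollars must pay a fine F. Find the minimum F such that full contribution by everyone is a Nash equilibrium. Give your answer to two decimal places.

Given the others contribute fully, the best deviation is to contribute 0 (any partial contribution still incurs the fine and gives up units whose private return 0.73 is below 1).
Deviating from 57 to 0 saves 57 dollars but forfeits the deviator's share of the drop in the chores-and-supplies kitty: 0.73 × 57 = 41.61.
So the deviation gain is 57 − 41.61 = 15.39, and the fine must be at least 15.39 dollars to wipe it out.

15.39 dollars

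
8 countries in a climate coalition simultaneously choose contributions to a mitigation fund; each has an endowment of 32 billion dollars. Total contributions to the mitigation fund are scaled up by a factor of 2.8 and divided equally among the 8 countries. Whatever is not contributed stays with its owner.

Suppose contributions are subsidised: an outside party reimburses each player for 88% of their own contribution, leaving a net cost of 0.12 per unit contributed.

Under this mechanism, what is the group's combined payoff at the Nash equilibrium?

With the mechanism, a contributed unit returns (2.8/8) / 0.12 = 2.9167 per unit of net cost to the contributor — now above 1 — so contributing fully is weakly dominant for every player.
At the Nash equilibrium everyone contributes 32. Group total payoff = 8 × (32 × 0.88 + 2.8 × 32) = 942.08.

942.08 billion dollars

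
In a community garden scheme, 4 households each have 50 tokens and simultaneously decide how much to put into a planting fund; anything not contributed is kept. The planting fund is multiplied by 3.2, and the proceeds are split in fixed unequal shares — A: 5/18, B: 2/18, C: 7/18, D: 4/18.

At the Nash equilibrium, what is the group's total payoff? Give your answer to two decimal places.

Each unit j contributes comes back to j as 3.2 × (j's share), so j prefers to contribute only if that share exceeds 1/3.2 = 0.3125; otherwise keeping the unit dominates.
The only share above 0.3125 is C's 7/18, contributing 50; the remaining 3 contribute 0. Total contributed: 50.
The planting fund pays out 3.2 × 50 = 160.00 in total (split across the unequal shares, but the aggregate is all that matters for the group sum).
The 3 free-riders keep 50 each, adding 150. Group total = 150 + 160.00 = 310.00.

310.00 tokens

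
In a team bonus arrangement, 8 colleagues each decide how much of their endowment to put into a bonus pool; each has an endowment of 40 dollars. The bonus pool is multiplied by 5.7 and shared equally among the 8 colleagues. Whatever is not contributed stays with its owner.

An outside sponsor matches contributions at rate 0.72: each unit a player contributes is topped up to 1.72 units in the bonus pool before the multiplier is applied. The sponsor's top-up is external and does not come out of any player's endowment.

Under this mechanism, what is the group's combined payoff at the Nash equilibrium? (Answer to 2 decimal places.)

The effective private return per unit is now 5.7 × 1.72 / 8 = 1.2255 > 1, so every player's dominant strategy flips to full contribution.
So the Nash equilibrium is full contribution by all 8; the group earns 5.7 × 1.72 × 320 = 3137.28.

3137.28 dollars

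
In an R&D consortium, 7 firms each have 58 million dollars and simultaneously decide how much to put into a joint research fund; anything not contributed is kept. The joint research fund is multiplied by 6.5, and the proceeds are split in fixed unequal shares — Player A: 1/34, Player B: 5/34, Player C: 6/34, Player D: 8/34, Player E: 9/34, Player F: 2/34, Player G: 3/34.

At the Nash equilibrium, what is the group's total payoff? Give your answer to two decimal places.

1363.00 million dollars

For player j, contributing a unit is worthwhile iff 6.5 × (j's share) ≥ 1, i.e. iff j's share is at least 0.1538.
The shares above 0.1538 belong to Player C, Player D and Player E, contributing 58 each; the remaining 4 contribute 0. Total contributed: 174.
The joint research fund pays out 6.5 × 174 = 1131.00 in total (split across the unequal shares, but the aggregate is all that matters for the group sum).
The 4 free-riders keep 58 each, adding 232. Group total = 232 + 1131.00 = 1363.00.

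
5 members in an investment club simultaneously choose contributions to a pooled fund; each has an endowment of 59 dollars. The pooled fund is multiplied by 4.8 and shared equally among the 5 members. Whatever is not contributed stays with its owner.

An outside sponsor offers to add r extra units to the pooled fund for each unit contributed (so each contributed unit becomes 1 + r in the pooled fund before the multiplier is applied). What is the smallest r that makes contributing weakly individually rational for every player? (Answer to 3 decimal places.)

With matching at rate r, one contributed unit becomes (1 + r) in the pooled fund and returns 4.8 × (1 + r) / 5 to the contributor.
Setting this equal to 1: 1 + r = 5/4.8 = 1.0417.
So the minimum matching rate is r = 1.0417 − 1 = 0.042.

0.042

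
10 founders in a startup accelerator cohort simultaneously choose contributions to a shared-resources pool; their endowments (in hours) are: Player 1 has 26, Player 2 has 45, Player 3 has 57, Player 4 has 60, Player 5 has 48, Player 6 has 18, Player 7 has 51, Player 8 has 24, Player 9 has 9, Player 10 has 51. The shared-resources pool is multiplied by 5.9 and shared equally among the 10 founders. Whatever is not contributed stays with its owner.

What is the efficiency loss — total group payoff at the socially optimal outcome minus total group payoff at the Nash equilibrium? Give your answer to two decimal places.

The private return per contributed unit is 5.9/10 = 0.5900 < 1 for every player regardless of endowment, so the Nash equilibrium is zero contribution and the group total is Σ E_j = 26 + 45 + 57 + 60 + 48 + 18 + 51 + 24 + 9 + 51 = 389.
Each contributed unit returns 5.900 to the group, so the social optimum is full contribution by everyone: group total = 5.900 × 389 = 2295.10.
Efficiency loss = (5.900 − 1) × 389 = 1906.10.

1906.10 hours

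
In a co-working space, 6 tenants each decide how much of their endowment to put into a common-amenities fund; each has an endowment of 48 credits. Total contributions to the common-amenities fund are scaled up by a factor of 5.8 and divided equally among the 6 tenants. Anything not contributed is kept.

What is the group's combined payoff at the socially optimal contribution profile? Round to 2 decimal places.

1670.40 credits

Each contributed unit returns 5.800 to the group as a whole (0.9667 to each of 6 players), which exceeds 1, so the social optimum is full contribution: group total = 5.800 × 288 = 1670.40.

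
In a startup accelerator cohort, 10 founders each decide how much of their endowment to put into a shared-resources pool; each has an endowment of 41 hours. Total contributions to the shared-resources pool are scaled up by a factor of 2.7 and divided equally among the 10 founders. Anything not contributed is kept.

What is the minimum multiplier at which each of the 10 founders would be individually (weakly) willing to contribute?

A contributed unit returns (multiplier)/10 to its contributor.
This reaches 1 exactly when the multiplier is 10.

10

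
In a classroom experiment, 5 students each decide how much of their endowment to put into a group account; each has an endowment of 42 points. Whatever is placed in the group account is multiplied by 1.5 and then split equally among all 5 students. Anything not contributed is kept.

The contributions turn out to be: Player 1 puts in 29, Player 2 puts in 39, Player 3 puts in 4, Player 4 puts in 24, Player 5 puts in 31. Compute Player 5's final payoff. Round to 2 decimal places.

49.10 points

Total contributed: 29 + 39 + 4 + 24 + 31 = 127.
Each receives 1.5 × 127 / 5 = 38.10 from the group account.
Player 5 keeps 42 − 31 = 11, so Player 5's payoff is 11 + 38.10 = 49.10.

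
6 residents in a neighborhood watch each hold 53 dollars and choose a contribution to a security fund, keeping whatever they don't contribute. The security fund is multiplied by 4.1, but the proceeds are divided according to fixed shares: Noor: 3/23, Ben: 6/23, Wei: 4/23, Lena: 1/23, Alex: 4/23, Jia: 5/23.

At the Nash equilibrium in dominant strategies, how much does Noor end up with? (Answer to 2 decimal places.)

Player j's private return per contributed unit is 4.1 × (j's share). Contributing is weakly dominant for j when that share is at least 1/4.1 = 0.2439, and contributing 0 is dominant otherwise.
The only share above 0.2439 is Ben's 6/23, contributing 53; the remaining 5 contribute 0. Total contributed: 53.
Noor keeps 53 and receives 4.1 × 53 × 3/23 = 28.34 from the security fund, for a payoff of 81.34.

81.34 dollars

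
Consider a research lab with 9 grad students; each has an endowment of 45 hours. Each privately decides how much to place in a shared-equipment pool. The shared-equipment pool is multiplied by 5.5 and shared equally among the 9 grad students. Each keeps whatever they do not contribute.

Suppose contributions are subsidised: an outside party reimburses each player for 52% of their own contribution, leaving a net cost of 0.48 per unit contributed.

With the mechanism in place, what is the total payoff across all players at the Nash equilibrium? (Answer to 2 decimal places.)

With the mechanism, a contributed unit returns (5.5/9) / 0.48 = 1.2731 per unit of net cost to the contributor — now above 1 — so contributing fully is weakly dominant for every player.
At the Nash equilibrium everyone contributes 45. Group total payoff = 9 × (45 × 0.52 + 5.5 × 45) = 2438.10.

2438.10 hours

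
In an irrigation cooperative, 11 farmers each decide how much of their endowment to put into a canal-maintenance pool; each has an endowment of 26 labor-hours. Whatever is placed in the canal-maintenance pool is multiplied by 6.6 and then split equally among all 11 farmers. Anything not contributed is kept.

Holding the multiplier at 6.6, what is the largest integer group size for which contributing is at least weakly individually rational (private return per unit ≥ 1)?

Private return per unit is 6.6/(group size), which is ≥ 1 whenever the group size is ≤ 6.6.
The largest such integer is 6.

6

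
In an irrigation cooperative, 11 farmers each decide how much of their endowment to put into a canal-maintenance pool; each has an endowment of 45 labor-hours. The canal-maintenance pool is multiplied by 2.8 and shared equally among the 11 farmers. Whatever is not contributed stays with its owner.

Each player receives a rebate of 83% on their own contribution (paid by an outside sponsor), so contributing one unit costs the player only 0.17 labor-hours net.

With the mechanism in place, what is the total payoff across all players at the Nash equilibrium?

1796.85 labor-hours

With the mechanism, a contributed unit returns (2.8/11) / 0.17 = 1.4973 per unit of net cost to the contributor — now above 1 — so contributing fully is weakly dominant for every player.
At the Nash equilibrium everyone contributes 45. Group total payoff = 11 × (45 × 0.83 + 2.8 × 45) = 1796.85.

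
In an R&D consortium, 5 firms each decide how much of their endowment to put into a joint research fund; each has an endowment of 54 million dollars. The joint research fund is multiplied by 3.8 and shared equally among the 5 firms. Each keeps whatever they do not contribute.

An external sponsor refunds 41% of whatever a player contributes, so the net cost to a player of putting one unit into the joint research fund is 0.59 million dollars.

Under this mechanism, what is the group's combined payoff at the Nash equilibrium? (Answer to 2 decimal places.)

1136.70 million dollars

With the mechanism, a contributed unit returns (3.8/5) / 0.59 = 1.2881 per unit of net cost to the contributor — now above 1 — so contributing fully is weakly dominant for every player.
So the Nash equilibrium is full contribution by all 5; the group earns 5 × (54 × 0.41 + 3.8 × 54) = 1136.70.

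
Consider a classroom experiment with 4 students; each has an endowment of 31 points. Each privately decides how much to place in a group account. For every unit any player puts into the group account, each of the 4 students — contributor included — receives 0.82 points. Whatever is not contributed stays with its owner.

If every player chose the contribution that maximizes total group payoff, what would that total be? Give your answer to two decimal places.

Each contributed unit returns 3.280 to the group as a whole (0.82 to each of 4 players), which exceeds 1, so the social optimum is full contribution: group total = 3.280 × 124 = 406.72.

406.72 points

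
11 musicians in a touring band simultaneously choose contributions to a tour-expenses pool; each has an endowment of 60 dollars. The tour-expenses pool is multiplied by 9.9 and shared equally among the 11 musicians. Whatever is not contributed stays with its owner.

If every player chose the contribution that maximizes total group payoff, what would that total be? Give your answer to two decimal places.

Each contributed unit returns 9.900 to the group as a whole (0.9000 to each of 11 players), which exceeds 1, so the social optimum is full contribution: group total = 9.900 × 660 = 6534.00.

6534.00 dollars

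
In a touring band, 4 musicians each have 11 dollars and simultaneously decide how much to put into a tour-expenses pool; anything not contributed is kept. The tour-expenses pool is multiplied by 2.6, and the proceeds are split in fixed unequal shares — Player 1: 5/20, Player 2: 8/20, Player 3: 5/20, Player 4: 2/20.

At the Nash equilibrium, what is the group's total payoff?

61.60 dollars

For player j, contributing a unit is worthwhile iff 2.6 × (j's share) ≥ 1, i.e. iff j's share is at least 0.3846.
The only share above 0.3846 is Player 2's 8/20, contributing 11; the remaining 3 contribute 0. Total contributed: 11.
The tour-expenses pool pays out 2.6 × 11 = 28.60 in total (split across the unequal shares, but the aggregate is all that matters for the group sum).
The 3 free-riders keep 11 each, adding 33. Group total = 33 + 28.60 = 61.60.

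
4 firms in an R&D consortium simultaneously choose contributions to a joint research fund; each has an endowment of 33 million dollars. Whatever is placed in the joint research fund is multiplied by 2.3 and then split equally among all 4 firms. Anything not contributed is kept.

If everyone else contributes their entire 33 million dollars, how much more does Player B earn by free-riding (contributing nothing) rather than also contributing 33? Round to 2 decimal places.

14.03 million dollars

Switching from a contribution of 33 to 0 lets Player B keep an extra 33 million dollars, but lowers the joint research fund by 33, which costs Player B their own share of that drop: 2.3/4 × 33 = 18.97.
Net gain = 33 − 18.97 = 14.03. The private return per contributed unit (0.5750) is below 1, so free-riding is indeed the best response regardless of what the others do.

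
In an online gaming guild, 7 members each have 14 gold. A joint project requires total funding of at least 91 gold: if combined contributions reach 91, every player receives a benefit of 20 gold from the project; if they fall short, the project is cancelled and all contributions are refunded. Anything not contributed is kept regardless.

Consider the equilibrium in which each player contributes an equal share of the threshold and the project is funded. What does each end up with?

21 gold

Equal share of the threshold: 91/7 = 13.
At this profile no one gains by cutting their contribution: any cut drops the total below 91, the project is cancelled, contributions are refunded, and the deviator ends with 14, which is less than 14 − 13 + 20 = 21. Contributing more than 13 just wastes the excess. So contributing exactly 13 is a best response.
Each player's payoff: 14 − 13 + 20 = 21.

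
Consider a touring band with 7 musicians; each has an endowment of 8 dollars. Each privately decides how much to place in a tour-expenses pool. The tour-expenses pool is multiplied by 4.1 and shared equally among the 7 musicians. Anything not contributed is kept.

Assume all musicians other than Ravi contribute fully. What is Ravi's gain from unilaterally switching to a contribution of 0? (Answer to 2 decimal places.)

3.31 dollars

Switching from a contribution of 8 to 0 lets Ravi keep an extra 8 dollars, but lowers the tour-expenses pool by 8, which costs Ravi their own share of that drop: 4.1/7 × 8 = 4.69.
Net gain = 8 − 4.69 = 3.31. The private return per contributed unit (0.5857) is below 1, so free-riding is indeed the best response regardless of what the others do.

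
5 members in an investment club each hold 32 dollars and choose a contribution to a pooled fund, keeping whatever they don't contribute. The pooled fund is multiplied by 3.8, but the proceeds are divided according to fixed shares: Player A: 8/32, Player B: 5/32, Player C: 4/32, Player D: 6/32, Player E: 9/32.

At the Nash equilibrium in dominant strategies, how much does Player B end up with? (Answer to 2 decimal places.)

51.00 dollars

For player j, contributing a unit is worthwhile iff 3.8 × (j's share) ≥ 1, i.e. iff j's share is at least 0.2632.
Player E alone (share 9/32) is above the threshold, contributing 32; the remaining 4 contribute 0. Total contributed: 32.
Player B keeps 32 and receives 3.8 × 32 × 5/32 = 19.00 from the pooled fund, for a payoff of 51.00.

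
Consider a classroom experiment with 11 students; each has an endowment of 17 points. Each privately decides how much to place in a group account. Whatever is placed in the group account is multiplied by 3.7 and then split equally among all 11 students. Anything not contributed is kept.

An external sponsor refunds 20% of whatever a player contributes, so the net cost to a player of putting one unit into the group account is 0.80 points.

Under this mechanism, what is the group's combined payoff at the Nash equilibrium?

The effective private return is (3.7/11) / 0.80 = 0.4205, which is still under 1, so the mechanism doesn't change anyone's dominant strategy: zero contribution.
Everyone keeps their endowment and the group total is 11 × 17 = 187.

187.00 points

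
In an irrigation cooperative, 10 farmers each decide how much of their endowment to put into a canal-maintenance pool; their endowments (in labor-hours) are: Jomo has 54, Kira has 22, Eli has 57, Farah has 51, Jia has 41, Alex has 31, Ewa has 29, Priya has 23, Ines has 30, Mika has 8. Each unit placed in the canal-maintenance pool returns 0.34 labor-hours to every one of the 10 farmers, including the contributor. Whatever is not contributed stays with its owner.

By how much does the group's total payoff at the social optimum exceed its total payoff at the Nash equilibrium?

The private return per contributed unit is 0.34 < 1 for everyone, so the Nash equilibrium is zero contribution and the group total is Σ E_j = 54 + 22 + 57 + 51 + 41 + 31 + 29 + 23 + 30 + 8 = 346.
Each contributed unit returns 3.400 to the group, so the social optimum is full contribution by everyone: group total = 3.400 × 346 = 1176.40.
Efficiency loss = (3.400 − 1) × 346 = 830.40.

830.40 labor-hours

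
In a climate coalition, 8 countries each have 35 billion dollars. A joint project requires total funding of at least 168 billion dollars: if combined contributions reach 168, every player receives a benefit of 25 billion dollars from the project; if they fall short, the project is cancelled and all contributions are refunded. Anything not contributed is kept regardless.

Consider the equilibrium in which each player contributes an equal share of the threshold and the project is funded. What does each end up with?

39 billion dollars

Equal share of the threshold: 168/8 = 21.
At this profile no one gains by cutting their contribution: any cut drops the total below 168, the project is cancelled, contributions are refunded, and the deviator ends with 35, which is less than 35 − 21 + 25 = 39. Contributing more than 21 just wastes the excess. So contributing exactly 21 is a best response.
Each player's payoff: 35 − 21 + 25 = 39.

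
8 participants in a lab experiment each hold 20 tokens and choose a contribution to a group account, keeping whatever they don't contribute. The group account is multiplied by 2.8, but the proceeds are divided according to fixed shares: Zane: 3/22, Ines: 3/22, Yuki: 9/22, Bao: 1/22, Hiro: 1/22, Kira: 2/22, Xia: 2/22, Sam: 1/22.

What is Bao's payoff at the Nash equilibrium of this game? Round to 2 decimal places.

Each unit j contributes comes back to j as 2.8 × (j's share), so j prefers to contribute only if that share exceeds 1/2.8 = 0.3571; otherwise keeping the unit dominates.
Only Yuki (9/22) clears that bar, contributing 20; the remaining 7 contribute 0. Total contributed: 20.
Bao keeps 20 and receives 2.8 × 20 × 1/22 = 2.55 from the group account, for a payoff of 22.55.

22.55 tokens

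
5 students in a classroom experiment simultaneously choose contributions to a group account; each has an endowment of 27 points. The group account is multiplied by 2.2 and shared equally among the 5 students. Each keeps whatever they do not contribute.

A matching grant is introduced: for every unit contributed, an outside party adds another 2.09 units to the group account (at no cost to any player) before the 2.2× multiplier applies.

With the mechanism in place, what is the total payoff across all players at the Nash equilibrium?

917.73 points

Under the mechanism each unit contributed yields 2.2 × 3.09 / 5 = 1.3596 back to its contributor per unit of net cost, which exceeds 1, making full contribution the dominant choice for everyone.
So the Nash equilibrium is full contribution by all 5; the group earns 2.2 × 3.09 × 135 = 917.73.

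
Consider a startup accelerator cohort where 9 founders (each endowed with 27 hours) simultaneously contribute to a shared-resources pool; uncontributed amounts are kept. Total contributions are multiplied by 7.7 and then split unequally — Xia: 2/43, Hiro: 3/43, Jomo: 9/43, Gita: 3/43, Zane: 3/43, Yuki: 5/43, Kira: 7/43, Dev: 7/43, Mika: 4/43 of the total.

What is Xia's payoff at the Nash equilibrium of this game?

56.01 hours

A player with share s gets back 7.7·s per unit contributed, so full contribution is dominant for anyone with s > 1/7.7 = 0.1299 and zero contribution is dominant for anyone below.
Jomo, Kira and Dev are above the threshold, contributing 27 each; the remaining 6 contribute 0. Total contributed: 81.
Xia keeps 27 and receives 7.7 × 81 × 2/43 = 29.01 from the shared-resources pool, for a payoff of 56.01.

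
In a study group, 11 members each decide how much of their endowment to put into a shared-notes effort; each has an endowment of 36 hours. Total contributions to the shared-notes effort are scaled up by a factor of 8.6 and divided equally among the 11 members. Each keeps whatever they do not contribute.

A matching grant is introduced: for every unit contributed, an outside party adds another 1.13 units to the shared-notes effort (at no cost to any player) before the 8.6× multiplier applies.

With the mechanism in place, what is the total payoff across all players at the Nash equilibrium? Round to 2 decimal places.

Under the mechanism each unit contributed yields 8.6 × 2.13 / 11 = 1.6653 back to its contributor per unit of net cost, which exceeds 1, making full contribution the dominant choice for everyone.
At the Nash equilibrium everyone contributes 36. Group total payoff = 8.6 × 2.13 × 396 = 7253.93.

7253.93 hours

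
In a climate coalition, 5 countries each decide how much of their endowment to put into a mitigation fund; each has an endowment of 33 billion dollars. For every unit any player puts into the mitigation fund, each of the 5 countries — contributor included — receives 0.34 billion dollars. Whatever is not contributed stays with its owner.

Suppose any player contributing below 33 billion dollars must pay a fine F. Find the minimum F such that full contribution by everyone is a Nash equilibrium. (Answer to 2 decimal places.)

Given the others contribute fully, the best deviation is to contribute 0 (any partial contribution still incurs the fine and gives up units whose private return 0.34 is below 1).
Deviating from 33 to 0 saves 33 billion dollars but forfeits the deviator's share of the drop in the mitigation fund: 0.34 × 33 = 11.22.
So the deviation gain is 33 − 11.22 = 21.78, and the fine must be at least 21.78 billion dollars to wipe it out.

21.78 billion dollars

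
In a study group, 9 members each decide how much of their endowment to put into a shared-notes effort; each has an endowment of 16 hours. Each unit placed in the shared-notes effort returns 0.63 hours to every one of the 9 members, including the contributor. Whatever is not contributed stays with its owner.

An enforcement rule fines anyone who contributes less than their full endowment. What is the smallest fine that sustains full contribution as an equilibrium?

5.92 hours

Given the others contribute fully, the best deviation is to contribute 0 (any partial contribution still incurs the fine and gives up units whose private return 0.63 is below 1).
Deviating from 16 to 0 saves 16 hours but forfeits the deviator's share of the drop in the shared-notes effort: 0.63 × 16 = 10.08.
So the deviation gain is 16 − 10.08 = 5.92, and the fine must be at least 5.92 hours to wipe it out.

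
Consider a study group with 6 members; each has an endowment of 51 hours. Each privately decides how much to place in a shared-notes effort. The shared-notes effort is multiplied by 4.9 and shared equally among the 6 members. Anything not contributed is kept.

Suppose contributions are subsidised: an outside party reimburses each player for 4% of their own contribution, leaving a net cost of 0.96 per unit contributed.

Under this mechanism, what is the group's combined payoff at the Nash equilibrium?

306.00 hours

With the mechanism, a contributed unit returns (4.9/6) / 0.96 = 0.8507 per unit of net cost — still below 1 — so contributing 0 remains dominant for every player.
Everyone keeps their endowment and the group total is 6 × 51 = 306.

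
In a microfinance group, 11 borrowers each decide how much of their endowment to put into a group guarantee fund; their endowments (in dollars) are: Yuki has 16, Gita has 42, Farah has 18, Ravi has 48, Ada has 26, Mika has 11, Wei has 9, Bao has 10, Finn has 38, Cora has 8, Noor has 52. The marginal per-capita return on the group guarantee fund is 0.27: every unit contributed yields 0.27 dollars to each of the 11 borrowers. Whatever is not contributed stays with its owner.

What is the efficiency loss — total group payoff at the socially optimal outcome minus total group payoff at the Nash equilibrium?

547.66 dollars

The private return per contributed unit is 0.27 < 1 for everyone, so the Nash equilibrium is zero contribution and the group total is Σ E_j = 16 + 42 + 18 + 48 + 26 + 11 + 9 + 10 + 38 + 8 + 52 = 278.
Each contributed unit returns 2.970 to the group, so the social optimum is full contribution by everyone: group total = 2.970 × 278 = 825.66.
Efficiency loss = (2.970 − 1) × 278 = 547.66.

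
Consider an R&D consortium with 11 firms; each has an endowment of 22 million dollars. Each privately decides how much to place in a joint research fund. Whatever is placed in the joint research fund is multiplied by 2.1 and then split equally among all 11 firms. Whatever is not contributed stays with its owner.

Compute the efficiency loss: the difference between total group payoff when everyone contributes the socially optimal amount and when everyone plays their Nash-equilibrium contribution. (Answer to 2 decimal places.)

266.20 million dollars

Each contributed unit returns 2.1/11 = 0.1909 to its contributor — below 1 — so contributing 0 is dominant for every player. At the Nash equilibrium everyone keeps their 22, and the group total is 11 × 22 = 242.
Each contributed unit returns 2.100 to the group as a whole (0.1909 to each of 11 players), which exceeds 1, so the social optimum is full contribution: group total = 2.100 × 242 = 508.20.
Efficiency loss = 508.20 − 242 = 266.20.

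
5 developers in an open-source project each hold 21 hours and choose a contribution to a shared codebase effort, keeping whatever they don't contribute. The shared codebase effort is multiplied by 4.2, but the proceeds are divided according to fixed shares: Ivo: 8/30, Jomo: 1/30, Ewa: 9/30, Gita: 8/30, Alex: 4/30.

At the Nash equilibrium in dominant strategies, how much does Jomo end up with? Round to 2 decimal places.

29.82 hours

Player j's private return per contributed unit is 4.2 × (j's share). Contributing is weakly dominant for j when that share is at least 1/4.2 = 0.2381, and contributing 0 is dominant otherwise.
Ivo, Ewa and Gita are above the threshold, contributing 21 each; the remaining 2 contribute 0. Total contributed: 63.
Jomo keeps 21 and receives 4.2 × 63 × 1/30 = 8.82 from the shared codebase effort, for a payoff of 29.82.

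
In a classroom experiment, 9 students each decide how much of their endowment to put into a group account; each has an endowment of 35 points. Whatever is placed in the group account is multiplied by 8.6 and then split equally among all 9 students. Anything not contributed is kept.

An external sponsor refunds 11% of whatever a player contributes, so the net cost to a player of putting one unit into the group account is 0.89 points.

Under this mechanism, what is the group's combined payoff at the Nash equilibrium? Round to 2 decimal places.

With the mechanism, a contributed unit returns (8.6/9) / 0.89 = 1.0737 per unit of net cost to the contributor — now above 1 — so contributing fully is weakly dominant for every player.
At the Nash equilibrium everyone contributes 35. Group total payoff = 9 × (35 × 0.11 + 8.6 × 35) = 2743.65.

2743.65 points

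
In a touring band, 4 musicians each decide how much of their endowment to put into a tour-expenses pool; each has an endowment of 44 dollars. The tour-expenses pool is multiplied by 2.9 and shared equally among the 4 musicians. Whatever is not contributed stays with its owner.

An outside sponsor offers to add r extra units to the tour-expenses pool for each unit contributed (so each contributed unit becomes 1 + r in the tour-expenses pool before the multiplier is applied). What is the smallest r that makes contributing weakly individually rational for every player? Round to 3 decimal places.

With matching at rate r, one contributed unit becomes (1 + r) in the tour-expenses pool and returns 2.9 × (1 + r) / 4 to the contributor.
Setting this equal to 1: 1 + r = 4/2.9 = 1.3793.
So the minimum matching rate is r = 1.3793 − 1 = 0.379.

0.379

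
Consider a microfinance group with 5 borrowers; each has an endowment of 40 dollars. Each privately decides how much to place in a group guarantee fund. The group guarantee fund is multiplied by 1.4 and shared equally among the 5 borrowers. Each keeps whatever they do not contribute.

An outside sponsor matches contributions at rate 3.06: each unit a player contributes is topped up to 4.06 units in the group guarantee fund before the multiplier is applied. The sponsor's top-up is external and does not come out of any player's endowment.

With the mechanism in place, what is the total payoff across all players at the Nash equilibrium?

1136.80 dollars

The effective private return per unit is now 1.4 × 4.06 / 5 = 1.1368 > 1, so every player's dominant strategy flips to full contribution.
So the Nash equilibrium is full contribution by all 5; the group earns 1.4 × 4.06 × 200 = 1136.80.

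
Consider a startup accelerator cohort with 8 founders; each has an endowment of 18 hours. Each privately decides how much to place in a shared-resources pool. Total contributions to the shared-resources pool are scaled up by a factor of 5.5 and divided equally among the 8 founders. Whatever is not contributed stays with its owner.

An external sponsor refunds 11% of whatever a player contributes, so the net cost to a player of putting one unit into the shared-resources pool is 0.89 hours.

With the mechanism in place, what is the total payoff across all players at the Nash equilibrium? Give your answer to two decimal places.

144.00 hours

The effective private return is (5.5/8) / 0.89 = 0.7725, which is still under 1, so the mechanism doesn't change anyone's dominant strategy: zero contribution.
At the Nash equilibrium no one contributes; group total payoff = 8 × 18 = 144.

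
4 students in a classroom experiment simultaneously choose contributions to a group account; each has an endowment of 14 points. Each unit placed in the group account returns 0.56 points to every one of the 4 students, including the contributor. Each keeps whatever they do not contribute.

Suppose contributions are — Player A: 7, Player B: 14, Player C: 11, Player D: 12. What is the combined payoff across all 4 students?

110.56 points

Total contributed: 7 + 14 + 11 + 12 = 44; total kept: 4 × 14 − 44 = 12.
The group account pays out 0.56 × 4 × 44 = 98.56 in aggregate.
Group total = 12 + 98.56 = 110.56.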